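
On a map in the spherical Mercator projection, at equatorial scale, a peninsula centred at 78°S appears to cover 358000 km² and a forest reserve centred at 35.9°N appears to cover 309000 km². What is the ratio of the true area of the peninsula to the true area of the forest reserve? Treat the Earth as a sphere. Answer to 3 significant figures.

0.0763

Since Mercator area scale is 1/cos²φ, the true area equals the apparent area multiplied by cos²φ.
True area of peninsula: 358000 × cos²(78°) = 358000 × 0.04323 = 15480 km².
True area of forest reserve: 309000 × cos²(35.9°) = 309000 × 0.6562 = 202800 km².
Ratio = 15480 / 202800 ≈ 0.0763.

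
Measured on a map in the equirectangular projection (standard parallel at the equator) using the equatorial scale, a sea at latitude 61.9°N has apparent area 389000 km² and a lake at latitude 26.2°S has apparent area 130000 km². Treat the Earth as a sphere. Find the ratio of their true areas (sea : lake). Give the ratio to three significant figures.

On the plate carrée, areal scale = h·k = 1 × sec φ, so true area = apparent × cos φ.
True area of sea: 389000 × cos(61.9°) = 389000 × 0.4710 = 183200 km².
True area of lake: 130000 × cos(26.2°) = 130000 × 0.8973 = 116600 km².
Ratio = 183200 / 116600 ≈ 1.57.

1.57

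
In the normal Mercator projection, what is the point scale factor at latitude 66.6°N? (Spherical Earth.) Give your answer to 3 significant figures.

2.52

Mercator is conformal, so the point scale is isotropic: h = k = sec φ = 1/cos φ.
k = 1/cos 66.6° = 1/0.3971 = 2.518.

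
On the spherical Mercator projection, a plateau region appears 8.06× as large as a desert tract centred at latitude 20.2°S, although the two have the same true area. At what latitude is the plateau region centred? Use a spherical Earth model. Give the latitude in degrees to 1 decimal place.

70.7°

On Mercator, (apparent₁)/(apparent₂) = sec²φ₁ / sec²φ₂ when true areas are equal.
cos²φ₂ / cos²φ₁ = 8.06  ⇒  cos φ₁ = cos 20.2° / √8.06 = 0.9385/2.839 = 0.3306.
φ₁ = arccos(0.3306) ≈ 70.7°.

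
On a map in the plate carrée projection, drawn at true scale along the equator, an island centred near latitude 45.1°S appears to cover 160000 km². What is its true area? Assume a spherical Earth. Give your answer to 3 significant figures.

113000 km²

For the equirectangular projection with φ₀ = 0 (plate carrée), h = 1 along meridians and k = sec φ along parallels.
Areal scale = h·k = 1 × sec φ; at 45.1°, h = 1.000, k = 1.417, so h·k = 1.417.
True area = apparent / (areal scale) = 160000 / 1.417 ≈ 113000 km².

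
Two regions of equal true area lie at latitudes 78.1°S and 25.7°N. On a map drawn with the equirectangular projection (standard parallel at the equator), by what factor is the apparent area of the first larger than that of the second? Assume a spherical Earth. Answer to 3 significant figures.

For the equirectangular projection with φ₀ = 0 (plate carrée), h = 1 along meridians and k = sec φ along parallels.
Areal scale at 78.1°: h·k = 1.000 × 4.850 = 4.850.
Areal scale at 25.7°: h·k = 1.000 × 1.110 = 1.110.
Ratio = 4.850/1.110 ≈ 4.37.

4.37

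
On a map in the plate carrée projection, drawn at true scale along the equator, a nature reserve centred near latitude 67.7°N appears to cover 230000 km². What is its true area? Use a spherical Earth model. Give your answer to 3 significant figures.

Plate carrée maps x = Rλ, y = Rφ. The meridian scale is h = 1 and the parallel scale is k = 1/cos φ = sec φ.
Areal scale = h·k = 1 × sec φ; at 67.7°, h = 1.000, k = 2.635, so h·k = 2.635.
True area = apparent / (areal scale) = 230000 / 2.635 ≈ 87300 km².

87300 km²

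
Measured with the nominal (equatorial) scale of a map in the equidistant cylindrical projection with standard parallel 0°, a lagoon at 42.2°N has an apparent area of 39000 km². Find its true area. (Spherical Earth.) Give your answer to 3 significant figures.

In the plate carrée (x = Rλ, y = Rφ), meridians are true-scale (h = 1) and parallels are stretched by k = sec φ.
Areal scale = h·k = 1 × sec φ; at 42.2°, h = 1.000, k = 1.350, so h·k = 1.350.
True area = apparent / (areal scale) = 39000 / 1.350 ≈ 28900 km².

28900 km²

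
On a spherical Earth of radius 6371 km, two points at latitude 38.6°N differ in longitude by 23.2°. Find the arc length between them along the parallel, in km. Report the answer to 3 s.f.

Arc length along a parallel = R cos φ · Δλ (with Δλ in radians).
= 6371 × cos 38.6° × (23.2° × π/180) = 6371 × 0.7815 × 0.4049 ≈ 2020 km.

2020 km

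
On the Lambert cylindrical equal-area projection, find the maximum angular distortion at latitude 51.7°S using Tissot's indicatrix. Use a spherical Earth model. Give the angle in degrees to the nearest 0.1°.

The Lambert cylindrical equal-area projection is the cylindrical equal-area projection with its standard parallel at the equator (φ₀ = 0). Cylindrical equal-area (φ₀ = 0°): h = cos φ / cos 0° along meridians, k = cos 0° / cos φ along parallels; h·k = 1.
At 51.7°: h = 0.6198, k = 1.613; principal scales a = 1.613, b = 0.6198.
sin(ω/2) = (a − b)/(a + b) = 0.9937/2.233 = 0.4450, so ω = 2 arcsin(0.4450) ≈ 52.8°.

52.8°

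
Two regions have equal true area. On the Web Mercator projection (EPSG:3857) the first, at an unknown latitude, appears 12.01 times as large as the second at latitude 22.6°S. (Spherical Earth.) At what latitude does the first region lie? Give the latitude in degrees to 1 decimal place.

Mercator areal scale is sec²φ, so apparent-area ratio = sec²φ₁ / sec²φ₂ = cos²φ₂ / cos²φ₁.
cos²φ₂ / cos²φ₁ = 12.01  ⇒  cos φ₁ = cos 22.6° / √12.01 = 0.9232/3.466 = 0.2664.
φ₁ = arccos(0.2664) ≈ 74.6°.

74.6°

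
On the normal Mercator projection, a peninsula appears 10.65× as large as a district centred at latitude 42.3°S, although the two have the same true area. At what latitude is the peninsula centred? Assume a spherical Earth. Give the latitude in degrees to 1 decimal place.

76.9°

For equal true areas on Mercator, apparent areas scale as sec²φ, so the ratio is cos²φ₂ / cos²φ₁.
cos²φ₂ / cos²φ₁ = 10.65  ⇒  cos φ₁ = cos 42.3° / √10.65 = 0.7396/3.263 = 0.2266.
φ₁ = arccos(0.2266) ≈ 76.9°.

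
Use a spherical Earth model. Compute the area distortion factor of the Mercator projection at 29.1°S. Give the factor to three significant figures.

1.31

Mercator is conformal, so the point scale is isotropic: h = k = sec φ = 1/cos φ.
Areal scale = k² = sec²φ = 1/cos²(29.1°) = 1/0.8738² = 1.310.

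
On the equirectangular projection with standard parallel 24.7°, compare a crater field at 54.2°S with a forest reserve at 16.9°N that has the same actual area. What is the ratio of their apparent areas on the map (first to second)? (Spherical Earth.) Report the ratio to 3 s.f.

With standard parallel φ₀ = 24.7°, the equirectangular projection gives x = Rλ cos φ₀, y = Rφ, so h = 1 and k = cos 24.7° / cos φ.
Areal scale at 54.2°: h·k = 1.000 × 1.553 = 1.553.
Areal scale at 16.9°: h·k = 1.000 × 0.9495 = 0.9495.
Ratio = 1.553/0.9495 ≈ 1.64.

1.64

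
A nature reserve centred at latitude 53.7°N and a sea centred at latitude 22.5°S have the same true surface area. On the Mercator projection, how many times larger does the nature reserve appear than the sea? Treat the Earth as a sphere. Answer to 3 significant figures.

2.44

On Mercator, area is exaggerated by sec²φ = 1/cos²φ.
At 53.7°: sec²(53.7°) = 1/0.5920² = 2.853.
At 22.5°: sec²(22.5°) = 1/0.9239² = 1.172.
Ratio = 2.853/1.172 = cos²(22.5°)/cos²(53.7°) ≈ 2.44.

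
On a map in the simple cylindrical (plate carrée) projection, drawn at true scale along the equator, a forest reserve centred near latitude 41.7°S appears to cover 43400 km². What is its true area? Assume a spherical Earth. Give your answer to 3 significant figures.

For the equirectangular projection with φ₀ = 0 (plate carrée), h = 1 along meridians and k = sec φ along parallels.
Areal scale = h·k = 1 × sec φ; at 41.7°, h = 1.000, k = 1.339, so h·k = 1.339.
True area = apparent / (areal scale) = 43400 / 1.339 ≈ 32400 km².

32400 km²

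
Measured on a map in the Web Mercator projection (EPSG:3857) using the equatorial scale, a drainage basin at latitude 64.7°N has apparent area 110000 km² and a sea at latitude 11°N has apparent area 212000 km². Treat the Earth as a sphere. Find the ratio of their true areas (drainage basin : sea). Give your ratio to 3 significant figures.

0.0983

Since Mercator area scale is 1/cos²φ, the true area equals the apparent area multiplied by cos²φ.
True area of drainage basin: 110000 × cos²(64.7°) = 110000 × 0.1826 = 20090 km².
True area of sea: 212000 × cos²(11°) = 212000 × 0.9636 = 204300 km².
Ratio = 20090 / 204300 ≈ 0.0983.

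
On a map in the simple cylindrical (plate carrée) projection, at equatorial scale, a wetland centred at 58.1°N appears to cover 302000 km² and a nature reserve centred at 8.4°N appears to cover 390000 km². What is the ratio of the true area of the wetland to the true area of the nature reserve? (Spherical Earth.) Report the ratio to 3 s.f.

Plate carrée has h = 1 and k = sec φ, giving areal scale sec φ; true area = (apparent area) · cos φ.
True area of wetland: 302000 × cos(58.1°) = 302000 × 0.5284 = 159600 km².
True area of nature reserve: 390000 × cos(8.4°) = 390000 × 0.9893 = 385800 km².
Ratio = 159600 / 385800 ≈ 0.414.

0.414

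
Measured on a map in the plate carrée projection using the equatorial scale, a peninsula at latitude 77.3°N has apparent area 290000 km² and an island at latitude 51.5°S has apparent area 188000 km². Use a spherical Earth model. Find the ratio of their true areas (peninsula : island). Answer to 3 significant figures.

0.545

On the plate carrée, areal scale = h·k = 1 × sec φ, so true area = apparent × cos φ.
True area of peninsula: 290000 × cos(77.3°) = 290000 × 0.2198 = 63760 km².
True area of island: 188000 × cos(51.5°) = 188000 × 0.6225 = 117000 km².
Ratio = 63760 / 117000 ≈ 0.545.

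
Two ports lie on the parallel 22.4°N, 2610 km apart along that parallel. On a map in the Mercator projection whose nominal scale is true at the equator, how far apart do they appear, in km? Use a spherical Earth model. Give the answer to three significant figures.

For Mercator, h = k = sec φ (a conformal cylindrical projection has a single point scale, 1/cos φ).
Along the parallel, k = sec 22.4° = 1/0.9245 = 1.082.
Map distance = 2610 × 1.082 ≈ 2820 km.

2820 km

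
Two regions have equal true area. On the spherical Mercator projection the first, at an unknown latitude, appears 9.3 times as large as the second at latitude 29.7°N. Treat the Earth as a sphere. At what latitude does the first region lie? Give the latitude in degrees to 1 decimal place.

73.5°

On Mercator, (apparent₁)/(apparent₂) = sec²φ₁ / sec²φ₂ when true areas are equal.
cos²φ₂ / cos²φ₁ = 9.3  ⇒  cos φ₁ = cos 29.7° / √9.3 = 0.8686/3.050 = 0.2848.
φ₁ = arccos(0.2848) ≈ 73.5°.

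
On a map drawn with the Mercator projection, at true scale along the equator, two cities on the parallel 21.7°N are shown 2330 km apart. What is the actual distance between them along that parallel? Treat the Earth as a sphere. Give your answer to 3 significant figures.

2160 km

For Mercator, h = k = sec φ (a conformal cylindrical projection has a single point scale, 1/cos φ).
Along the parallel at 21.7°, map distances are exaggerated by k = sec 21.7° = 1.076.
True distance = 2330 / 1.076 = 2330 × cos 21.7° ≈ 2160 km.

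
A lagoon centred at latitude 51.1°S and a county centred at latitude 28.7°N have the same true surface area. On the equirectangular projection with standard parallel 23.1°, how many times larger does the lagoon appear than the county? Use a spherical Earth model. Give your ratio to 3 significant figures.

In the equirectangular projection with standard parallel φ₀ = 23.1° (x = Rλ cos φ₀, y = Rφ), meridians are true-scale (h = 1) and the parallel scale is k = cos φ₀ / cos φ.
Areal scale at 51.1°: h·k = 1.000 × 1.465 = 1.465.
Areal scale at 28.7°: h·k = 1.000 × 1.049 = 1.049.
Ratio = 1.465/1.049 ≈ 1.40.

1.40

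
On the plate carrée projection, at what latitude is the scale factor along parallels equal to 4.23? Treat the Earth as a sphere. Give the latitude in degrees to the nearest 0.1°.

76.3°

Plate carrée: h = 1, k = sec φ along parallels.
sec φ = 4.23  ⇒  cos φ = 0.2364  ⇒  φ ≈ 76.3°.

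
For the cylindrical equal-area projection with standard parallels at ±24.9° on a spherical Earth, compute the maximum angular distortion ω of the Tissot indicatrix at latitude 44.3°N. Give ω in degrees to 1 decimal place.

For cylindrical equal-area with standard parallel φ₀, h = cos φ / cos φ₀ and k = cos φ₀ / cos φ, so h·k = 1.
At 44.3°: h = 0.7890, k = 1.267; principal scales a = 1.267, b = 0.7890.
sin(ω/2) = (a − b)/(a + b) = 0.4783/2.056 = 0.2326, so ω = 2 arcsin(0.2326) ≈ 26.9°.

26.9°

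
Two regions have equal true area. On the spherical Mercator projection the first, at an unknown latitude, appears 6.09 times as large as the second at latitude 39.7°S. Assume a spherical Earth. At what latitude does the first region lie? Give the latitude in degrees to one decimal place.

Mercator areal scale is sec²φ, so apparent-area ratio = sec²φ₁ / sec²φ₂ = cos²φ₂ / cos²φ₁.
cos²φ₂ / cos²φ₁ = 6.09  ⇒  cos φ₁ = cos 39.7° / √6.09 = 0.7694/2.468 = 0.3118.
φ₁ = arccos(0.3118) ≈ 71.8°.

71.8°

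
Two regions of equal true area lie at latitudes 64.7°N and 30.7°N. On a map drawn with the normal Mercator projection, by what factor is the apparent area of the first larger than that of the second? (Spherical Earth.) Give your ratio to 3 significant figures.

On Mercator, area is exaggerated by sec²φ = 1/cos²φ.
At 64.7°: sec²(64.7°) = 1/0.4274² = 5.475.
At 30.7°: sec²(30.7°) = 1/0.8599² = 1.353.
Ratio = 5.475/1.353 = cos²(30.7°)/cos²(64.7°) ≈ 4.05.

4.05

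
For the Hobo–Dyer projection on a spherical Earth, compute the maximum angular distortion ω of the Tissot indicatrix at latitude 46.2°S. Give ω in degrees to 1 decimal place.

The Hobo–Dyer projection is cylindrical equal-area with φ₀ = 37.5°. A cylindrical equal-area projection with standard parallel φ₀ has meridian scale h = cos φ / cos φ₀ and parallel scale k = cos φ₀ / cos φ (so areas are preserved, h·k = 1).
At 46.2°: h = 0.8724, k = 1.146; principal scales a = 1.146, b = 0.8724.
sin(ω/2) = (a − b)/(a + b) = 0.2738/2.019 = 0.1356, so ω = 2 arcsin(0.1356) ≈ 15.6°.

15.6°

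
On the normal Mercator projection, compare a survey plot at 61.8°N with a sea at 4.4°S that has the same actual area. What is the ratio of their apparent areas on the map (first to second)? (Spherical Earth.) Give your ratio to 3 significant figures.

4.45

Mercator is conformal with k = sec φ, so areal scale = k² = sec²φ.
At 61.8°: sec²(61.8°) = 1/0.4726² = 4.478.
At 4.4°: sec²(4.4°) = 1/0.9971² = 1.006.
Ratio = 4.478/1.006 = cos²(4.4°)/cos²(61.8°) ≈ 4.45.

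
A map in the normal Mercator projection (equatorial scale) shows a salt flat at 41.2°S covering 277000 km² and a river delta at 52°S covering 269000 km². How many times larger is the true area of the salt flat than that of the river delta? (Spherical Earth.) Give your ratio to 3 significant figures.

Since Mercator area scale is 1/cos²φ, the true area equals the apparent area multiplied by cos²φ.
True area of salt flat: 277000 × cos²(41.2°) = 277000 × 0.5661 = 156800 km².
True area of river delta: 269000 × cos²(52°) = 269000 × 0.3790 = 102000 km².
Ratio = 156800 / 102000 ≈ 1.54.

1.54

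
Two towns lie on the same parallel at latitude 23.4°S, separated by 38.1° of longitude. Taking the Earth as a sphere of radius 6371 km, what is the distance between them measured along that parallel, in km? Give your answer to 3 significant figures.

3890 km

Arc length along a parallel = R cos φ · Δλ (with Δλ in radians).
= 6371 × cos 23.4° × (38.1° × π/180) = 6371 × 0.9178 × 0.6650 ≈ 3890 km.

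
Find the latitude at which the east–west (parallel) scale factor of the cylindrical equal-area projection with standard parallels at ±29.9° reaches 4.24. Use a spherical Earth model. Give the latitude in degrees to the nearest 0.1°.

78.2°

A cylindrical equal-area projection with standard parallel φ₀ has meridian scale h = cos φ / cos φ₀ and parallel scale k = cos φ₀ / cos φ (so areas are preserved, h·k = 1).
k = cos φ₀ / cos φ = 4.24  ⇒  cos φ = cos 29.9° / 4.24 = 0.2045.
φ = arccos(0.2045) ≈ 78.2°.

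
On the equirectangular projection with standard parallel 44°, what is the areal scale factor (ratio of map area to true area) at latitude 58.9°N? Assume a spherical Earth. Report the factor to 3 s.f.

The equidistant cylindrical projection with φ₀ = 44° has h = 1 (meridians true) and k = cos φ₀ / cos φ along parallels.
Areal scale = h·k = 1 × cos φ₀ / cos φ; at 58.9°, h = 1.000, k = 1.393, so h·k = 1.393.

1.39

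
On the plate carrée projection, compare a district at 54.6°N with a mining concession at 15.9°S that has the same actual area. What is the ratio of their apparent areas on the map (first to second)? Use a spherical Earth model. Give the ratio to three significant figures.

1.66

For the equirectangular projection with φ₀ = 0 (plate carrée), h = 1 along meridians and k = sec φ along parallels.
Areal scale at 54.6°: h·k = 1.000 × 1.726 = 1.726.
Areal scale at 15.9°: h·k = 1.000 × 1.040 = 1.040.
Ratio = 1.726/1.040 ≈ 1.66.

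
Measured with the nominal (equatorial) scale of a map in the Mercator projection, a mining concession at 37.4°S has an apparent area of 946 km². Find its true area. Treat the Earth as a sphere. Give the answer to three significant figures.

597 km²

Mercator is conformal, so the point scale is isotropic: h = k = sec φ = 1/cos φ.
Areal scale = k² = sec²φ = 1/cos²(37.4°) = 1/0.7944² = 1.585.
True area = apparent / (areal scale) = 946 / 1.585 ≈ 597 km².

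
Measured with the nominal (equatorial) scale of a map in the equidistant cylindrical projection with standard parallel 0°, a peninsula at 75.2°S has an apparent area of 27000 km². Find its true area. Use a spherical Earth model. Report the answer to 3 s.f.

Plate carrée maps x = Rλ, y = Rφ. The meridian scale is h = 1 and the parallel scale is k = 1/cos φ = sec φ.
Areal scale = h·k = 1 × sec φ; at 75.2°, h = 1.000, k = 3.915, so h·k = 3.915.
True area = apparent / (areal scale) = 27000 / 3.915 ≈ 6900 km².

6900 km²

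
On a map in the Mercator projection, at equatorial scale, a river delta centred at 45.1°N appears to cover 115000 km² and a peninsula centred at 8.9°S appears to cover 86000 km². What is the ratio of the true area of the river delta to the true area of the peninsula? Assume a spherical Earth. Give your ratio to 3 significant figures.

0.683

On Mercator the areal scale is sec²φ, so true area = apparent × cos²φ.
True area of river delta: 115000 × cos²(45.1°) = 115000 × 0.4983 = 57300 km².
True area of peninsula: 86000 × cos²(8.9°) = 86000 × 0.9761 = 83940 km².
Ratio = 57300 / 83940 ≈ 0.683.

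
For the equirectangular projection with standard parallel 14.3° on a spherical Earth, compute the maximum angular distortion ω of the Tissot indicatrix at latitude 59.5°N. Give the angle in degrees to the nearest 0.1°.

The equidistant cylindrical projection with φ₀ = 14.3° has h = 1 (meridians true) and k = cos φ₀ / cos φ along parallels.
At 59.5°: h = 1.000, k = 1.909; principal scales a = 1.909, b = 1.000.
sin(ω/2) = (a − b)/(a + b) = 0.9092/2.909 = 0.3125, so ω = 2 arcsin(0.3125) ≈ 36.4°.

36.4°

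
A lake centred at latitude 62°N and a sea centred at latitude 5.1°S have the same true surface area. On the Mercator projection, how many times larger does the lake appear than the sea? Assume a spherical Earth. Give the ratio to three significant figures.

4.50

On Mercator, area is exaggerated by sec²φ = 1/cos²φ.
At 62°: sec²(62°) = 1/0.4695² = 4.537.
At 5.1°: sec²(5.1°) = 1/0.9960² = 1.008.
Ratio = 4.537/1.008 = cos²(5.1°)/cos²(62°) ≈ 4.50.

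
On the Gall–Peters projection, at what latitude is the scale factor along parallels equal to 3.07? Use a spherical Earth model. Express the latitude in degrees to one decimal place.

Gall–Peters is a cylindrical equal-area projection with standard parallels at ±45°. Cylindrical equal-area (φ₀ = 45°): h = cos φ / cos 45° along meridians, k = cos 45° / cos φ along parallels; h·k = 1.
k = cos φ₀ / cos φ = 3.07  ⇒  cos φ = cos 45° / 3.07 = 0.2303.
φ = arccos(0.2303) ≈ 76.7°.

76.7°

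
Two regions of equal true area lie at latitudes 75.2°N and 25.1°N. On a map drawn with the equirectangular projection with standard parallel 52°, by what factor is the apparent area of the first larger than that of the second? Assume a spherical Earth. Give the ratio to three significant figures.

The equidistant cylindrical projection with φ₀ = 52° has h = 1 (meridians true) and k = cos φ₀ / cos φ along parallels.
Areal scale at 75.2°: h·k = 1.000 × 2.410 = 2.410.
Areal scale at 25.1°: h·k = 1.000 × 0.6799 = 0.6799.
Ratio = 2.410/0.6799 ≈ 3.55.

3.55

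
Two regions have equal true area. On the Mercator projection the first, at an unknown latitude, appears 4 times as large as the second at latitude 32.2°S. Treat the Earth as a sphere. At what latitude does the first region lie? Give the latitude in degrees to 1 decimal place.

65.0°

For equal true areas on Mercator, apparent areas scale as sec²φ, so the ratio is cos²φ₂ / cos²φ₁.
cos²φ₂ / cos²φ₁ = 4  ⇒  cos φ₁ = cos 32.2° / √4 = 0.8462/2.000 = 0.4231.
φ₁ = arccos(0.4231) ≈ 65.0°.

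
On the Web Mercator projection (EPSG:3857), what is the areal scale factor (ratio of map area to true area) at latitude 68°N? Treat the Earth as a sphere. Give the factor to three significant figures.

7.13

For Mercator, h = k = sec φ (a conformal cylindrical projection has a single point scale, 1/cos φ).
Areal scale = k² = sec²φ = 1/cos²(68°) = 1/0.3746² = 7.126.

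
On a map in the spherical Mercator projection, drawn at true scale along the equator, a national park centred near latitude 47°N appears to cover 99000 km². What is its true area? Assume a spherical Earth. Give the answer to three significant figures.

For Mercator, h = k = sec φ (a conformal cylindrical projection has a single point scale, 1/cos φ).
Areal scale = k² = sec²φ = 1/cos²(47°) = 1/0.6820² = 2.150.
True area = apparent / (areal scale) = 99000 / 2.150 ≈ 46000 km².

46000 km²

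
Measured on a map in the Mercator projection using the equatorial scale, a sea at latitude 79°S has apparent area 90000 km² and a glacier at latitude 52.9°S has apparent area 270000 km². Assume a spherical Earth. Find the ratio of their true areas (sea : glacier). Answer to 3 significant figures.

0.0334

Since Mercator area scale is 1/cos²φ, the true area equals the apparent area multiplied by cos²φ.
True area of sea: 90000 × cos²(79°) = 90000 × 0.03641 = 3277 km².
True area of glacier: 270000 × cos²(52.9°) = 270000 × 0.3639 = 98240 km².
Ratio = 3277 / 98240 ≈ 0.0334.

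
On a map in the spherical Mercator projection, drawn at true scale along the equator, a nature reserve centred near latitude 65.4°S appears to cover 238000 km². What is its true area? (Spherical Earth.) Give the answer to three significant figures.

The Mercator projection is conformal; its linear scale factor is the same in every direction and equals sec φ = 1/cos φ.
Areal scale = k² = sec²φ = 1/cos²(65.4°) = 1/0.4163² = 5.771.
True area = apparent / (areal scale) = 238000 / 5.771 ≈ 41200 km².

41200 km²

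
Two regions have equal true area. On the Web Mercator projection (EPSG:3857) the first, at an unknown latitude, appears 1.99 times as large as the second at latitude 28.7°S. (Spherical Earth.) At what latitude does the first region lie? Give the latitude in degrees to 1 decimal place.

On Mercator, (apparent₁)/(apparent₂) = sec²φ₁ / sec²φ₂ when true areas are equal.
cos²φ₂ / cos²φ₁ = 1.99  ⇒  cos φ₁ = cos 28.7° / √1.99 = 0.8771/1.411 = 0.6218.
φ₁ = arccos(0.6218) ≈ 51.6°.

51.6°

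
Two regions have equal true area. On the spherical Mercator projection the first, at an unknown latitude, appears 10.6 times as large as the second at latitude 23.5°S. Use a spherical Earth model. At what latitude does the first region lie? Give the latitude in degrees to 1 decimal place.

73.6°

Mercator areal scale is sec²φ, so apparent-area ratio = sec²φ₁ / sec²φ₂ = cos²φ₂ / cos²φ₁.
cos²φ₂ / cos²φ₁ = 10.6  ⇒  cos φ₁ = cos 23.5° / √10.6 = 0.9171/3.256 = 0.2817.
φ₁ = arccos(0.2817) ≈ 73.6°.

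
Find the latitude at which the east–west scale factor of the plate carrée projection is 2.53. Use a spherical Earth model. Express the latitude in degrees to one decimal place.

Plate carrée: h = 1, k = sec φ along parallels.
sec φ = 2.53  ⇒  cos φ = 0.3953  ⇒  φ ≈ 66.7°.

66.7°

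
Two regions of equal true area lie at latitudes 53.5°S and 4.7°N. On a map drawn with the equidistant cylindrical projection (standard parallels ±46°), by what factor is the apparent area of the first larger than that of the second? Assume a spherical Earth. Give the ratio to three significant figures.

1.68

With standard parallel φ₀ = 46°, the equirectangular projection gives x = Rλ cos φ₀, y = Rφ, so h = 1 and k = cos 46° / cos φ.
Areal scale at 53.5°: h·k = 1.000 × 1.168 = 1.168.
Areal scale at 4.7°: h·k = 1.000 × 0.6970 = 0.6970.
Ratio = 1.168/0.6970 ≈ 1.68.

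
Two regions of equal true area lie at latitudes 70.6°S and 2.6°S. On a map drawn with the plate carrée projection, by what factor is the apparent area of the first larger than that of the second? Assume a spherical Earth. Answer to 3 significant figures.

3.01

In the plate carrée (x = Rλ, y = Rφ), meridians are true-scale (h = 1) and parallels are stretched by k = sec φ.
Areal scale at 70.6°: h·k = 1.000 × 3.011 = 3.011.
Areal scale at 2.6°: h·k = 1.000 × 1.001 = 1.001.
Ratio = 3.011/1.001 ≈ 3.01.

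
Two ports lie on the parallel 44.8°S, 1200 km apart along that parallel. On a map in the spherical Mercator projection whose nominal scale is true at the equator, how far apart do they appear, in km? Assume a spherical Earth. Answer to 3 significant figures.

Mercator is conformal, so the point scale is isotropic: h = k = sec φ = 1/cos φ.
Along the parallel, k = sec 44.8° = 1/0.7096 = 1.409.
Map distance = 1200 × 1.409 ≈ 1690 km.

1690 km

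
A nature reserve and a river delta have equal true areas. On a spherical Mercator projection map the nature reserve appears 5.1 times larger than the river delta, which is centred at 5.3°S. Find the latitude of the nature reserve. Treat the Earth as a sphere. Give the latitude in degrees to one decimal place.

Mercator areal scale is sec²φ, so apparent-area ratio = sec²φ₁ / sec²φ₂ = cos²φ₂ / cos²φ₁.
cos²φ₂ / cos²φ₁ = 5.1  ⇒  cos φ₁ = cos 5.3° / √5.1 = 0.9957/2.258 = 0.4409.
φ₁ = arccos(0.4409) ≈ 63.8°.

63.8°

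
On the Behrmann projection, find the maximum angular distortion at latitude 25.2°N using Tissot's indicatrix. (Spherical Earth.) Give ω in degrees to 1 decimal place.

5.0°

The Behrmann projection is cylindrical equal-area with φ₀ = 30°. A cylindrical equal-area projection with standard parallel φ₀ has meridian scale h = cos φ / cos φ₀ and parallel scale k = cos φ₀ / cos φ (so areas are preserved, h·k = 1).
At 25.2°: h = 1.045, k = 0.9571; principal scales a = 1.045, b = 0.9571.
sin(ω/2) = (a − b)/(a + b) = 0.08769/2.002 = 0.04380, so ω = 2 arcsin(0.04380) ≈ 5.0°.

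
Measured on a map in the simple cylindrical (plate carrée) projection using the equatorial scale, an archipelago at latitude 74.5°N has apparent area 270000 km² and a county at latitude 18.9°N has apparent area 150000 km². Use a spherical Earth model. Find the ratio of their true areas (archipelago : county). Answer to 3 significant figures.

On the plate carrée, areal scale = h·k = 1 × sec φ, so true area = apparent × cos φ.
True area of archipelago: 270000 × cos(74.5°) = 270000 × 0.2672 = 72150 km².
True area of county: 150000 × cos(18.9°) = 150000 × 0.9461 = 141900 km².
Ratio = 72150 / 141900 ≈ 0.508.

0.508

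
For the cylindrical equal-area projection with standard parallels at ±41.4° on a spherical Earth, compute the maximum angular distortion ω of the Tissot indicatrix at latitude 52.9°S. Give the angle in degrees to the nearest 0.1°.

24.8°

For cylindrical equal-area with standard parallel φ₀, h = cos φ / cos φ₀ and k = cos φ₀ / cos φ, so h·k = 1.
At 52.9°: h = 0.8042, k = 1.244; principal scales a = 1.244, b = 0.8042.
sin(ω/2) = (a − b)/(a + b) = 0.4394/2.048 = 0.2146, so ω = 2 arcsin(0.2146) ≈ 24.8°.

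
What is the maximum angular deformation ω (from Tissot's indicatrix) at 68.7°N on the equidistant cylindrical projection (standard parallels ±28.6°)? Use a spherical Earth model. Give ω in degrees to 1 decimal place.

In the equirectangular projection with standard parallel φ₀ = 28.6° (x = Rλ cos φ₀, y = Rφ), meridians are true-scale (h = 1) and the parallel scale is k = cos φ₀ / cos φ.
At 68.7°: h = 1.000, k = 2.417; principal scales a = 2.417, b = 1.000.
sin(ω/2) = (a − b)/(a + b) = 1.417/3.417 = 0.4147, so ω = 2 arcsin(0.4147) ≈ 49.0°.

49.0°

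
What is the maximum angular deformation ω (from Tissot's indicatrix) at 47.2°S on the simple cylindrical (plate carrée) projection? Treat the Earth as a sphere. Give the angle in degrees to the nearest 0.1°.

Plate carrée maps x = Rλ, y = Rφ. The meridian scale is h = 1 and the parallel scale is k = 1/cos φ = sec φ.
At 47.2°: h = 1.000, k = 1.472; principal scales a = 1.472, b = 1.000.
sin(ω/2) = (a − b)/(a + b) = 0.4718/2.472 = 0.1909, so ω = 2 arcsin(0.1909) ≈ 22.0°.

22.0°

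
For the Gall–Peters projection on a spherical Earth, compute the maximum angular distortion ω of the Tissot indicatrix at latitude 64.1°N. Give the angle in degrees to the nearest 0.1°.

53.2°

The Gall–Peters projection is cylindrical equal-area with φ₀ = 45°. For cylindrical equal-area with standard parallel φ₀, h = cos φ / cos φ₀ and k = cos φ₀ / cos φ, so h·k = 1.
At 64.1°: h = 0.6177, k = 1.619; principal scales a = 1.619, b = 0.6177.
sin(ω/2) = (a − b)/(a + b) = 1.001/2.237 = 0.4476, so ω = 2 arcsin(0.4476) ≈ 53.2°.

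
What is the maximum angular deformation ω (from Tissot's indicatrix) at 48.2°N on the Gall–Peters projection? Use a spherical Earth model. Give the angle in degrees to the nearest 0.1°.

Gall–Peters is a cylindrical equal-area projection with standard parallels at ±45°. Cylindrical equal-area (φ₀ = 45°): h = cos φ / cos 45° along meridians, k = cos 45° / cos φ along parallels; h·k = 1.
At 48.2°: h = 0.9426, k = 1.061; principal scales a = 1.061, b = 0.9426.
sin(ω/2) = (a − b)/(a + b) = 0.1183/2.003 = 0.05902, so ω = 2 arcsin(0.05902) ≈ 6.8°.

6.8°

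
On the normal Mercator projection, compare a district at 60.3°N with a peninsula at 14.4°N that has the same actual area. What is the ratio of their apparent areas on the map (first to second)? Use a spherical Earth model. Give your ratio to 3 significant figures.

3.82

Mercator areal scale is sec²φ.
At 60.3°: sec²(60.3°) = 1/0.4955² = 4.074.
At 14.4°: sec²(14.4°) = 1/0.9686² = 1.066.
Ratio = 4.074/1.066 = cos²(14.4°)/cos²(60.3°) ≈ 3.82.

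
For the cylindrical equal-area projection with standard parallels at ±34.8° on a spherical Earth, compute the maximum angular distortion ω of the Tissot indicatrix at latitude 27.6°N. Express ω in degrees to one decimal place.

8.7°

A cylindrical equal-area projection with standard parallel φ₀ has meridian scale h = cos φ / cos φ₀ and parallel scale k = cos φ₀ / cos φ (so areas are preserved, h·k = 1).
At 27.6°: h = 1.079, k = 0.9266; principal scales a = 1.079, b = 0.9266.
sin(ω/2) = (a − b)/(a + b) = 0.1526/2.006 = 0.07609, so ω = 2 arcsin(0.07609) ≈ 8.7°.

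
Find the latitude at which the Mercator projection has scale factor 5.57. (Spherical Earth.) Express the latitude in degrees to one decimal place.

Mercator scale is k = sec φ = 1/cos φ.
1/cos φ = 5.57  ⇒  cos φ = 0.1795  ⇒  φ = arccos(0.1795) ≈ 79.7°.

79.7°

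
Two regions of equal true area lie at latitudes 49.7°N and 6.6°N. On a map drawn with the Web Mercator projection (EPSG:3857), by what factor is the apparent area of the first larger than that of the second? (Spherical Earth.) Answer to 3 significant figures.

Mercator areal scale is sec²φ.
At 49.7°: sec²(49.7°) = 1/0.6468² = 2.390.
At 6.6°: sec²(6.6°) = 1/0.9934² = 1.013.
Ratio = 2.390/1.013 = cos²(6.6°)/cos²(49.7°) ≈ 2.36.

2.36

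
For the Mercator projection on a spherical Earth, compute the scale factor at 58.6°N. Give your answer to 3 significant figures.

1.92

For Mercator, h = k = sec φ (a conformal cylindrical projection has a single point scale, 1/cos φ).
k = 1/cos 58.6° = 1/0.5210 = 1.919.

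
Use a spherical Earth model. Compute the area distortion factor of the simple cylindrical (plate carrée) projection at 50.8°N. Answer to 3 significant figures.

Plate carrée maps x = Rλ, y = Rφ. The meridian scale is h = 1 and the parallel scale is k = 1/cos φ = sec φ.
Areal scale = h·k = 1 × sec φ; at 50.8°, h = 1.000, k = 1.582, so h·k = 1.582.

1.58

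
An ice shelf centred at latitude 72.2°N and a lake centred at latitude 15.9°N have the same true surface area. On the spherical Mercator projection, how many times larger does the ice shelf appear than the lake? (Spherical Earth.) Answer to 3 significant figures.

Mercator is conformal with k = sec φ, so areal scale = k² = sec²φ.
At 72.2°: sec²(72.2°) = 1/0.3057² = 10.70.
At 15.9°: sec²(15.9°) = 1/0.9617² = 1.081.
Ratio = 10.70/1.081 = cos²(15.9°)/cos²(72.2°) ≈ 9.90.

9.90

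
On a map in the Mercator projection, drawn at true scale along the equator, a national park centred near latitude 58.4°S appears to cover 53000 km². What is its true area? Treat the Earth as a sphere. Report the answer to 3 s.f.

The Mercator projection is conformal; its linear scale factor is the same in every direction and equals sec φ = 1/cos φ.
Areal scale = k² = sec²φ = 1/cos²(58.4°) = 1/0.5240² = 3.642.
True area = apparent / (areal scale) = 53000 / 3.642 ≈ 14600 km².

14600 km²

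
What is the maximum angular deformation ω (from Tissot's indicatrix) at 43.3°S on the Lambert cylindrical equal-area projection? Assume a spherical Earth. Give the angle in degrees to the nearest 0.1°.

The Lambert cylindrical equal-area projection is the cylindrical equal-area projection with its standard parallel at the equator (φ₀ = 0). Cylindrical equal-area (φ₀ = 0°): h = cos φ / cos 0° along meridians, k = cos 0° / cos φ along parallels; h·k = 1.
At 43.3°: h = 0.7278, k = 1.374; principal scales a = 1.374, b = 0.7278.
sin(ω/2) = (a − b)/(a + b) = 0.6463/2.102 = 0.3075, so ω = 2 arcsin(0.3075) ≈ 35.8°.

35.8°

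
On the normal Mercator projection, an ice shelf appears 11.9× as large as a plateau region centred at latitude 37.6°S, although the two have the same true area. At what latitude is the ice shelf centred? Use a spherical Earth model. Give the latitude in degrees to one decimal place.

76.7°

For equal true areas on Mercator, apparent areas scale as sec²φ, so the ratio is cos²φ₂ / cos²φ₁.
cos²φ₂ / cos²φ₁ = 11.9  ⇒  cos φ₁ = cos 37.6° / √11.9 = 0.7923/3.450 = 0.2297.
φ₁ = arccos(0.2297) ≈ 76.7°.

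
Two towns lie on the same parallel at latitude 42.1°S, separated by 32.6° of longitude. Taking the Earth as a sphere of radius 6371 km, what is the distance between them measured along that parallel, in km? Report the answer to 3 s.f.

Arc length along a parallel = R cos φ · Δλ (with Δλ in radians).
= 6371 × cos 42.1° × (32.6° × π/180) = 6371 × 0.7420 × 0.5690 ≈ 2690 km.

2690 km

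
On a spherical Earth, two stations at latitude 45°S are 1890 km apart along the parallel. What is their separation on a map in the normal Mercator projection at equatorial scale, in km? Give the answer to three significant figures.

For Mercator, h = k = sec φ (a conformal cylindrical projection has a single point scale, 1/cos φ).
Along the parallel, k = sec 45° = 1/0.7071 = 1.414.
Map distance = 1890 × 1.414 ≈ 2670 km.

2670 km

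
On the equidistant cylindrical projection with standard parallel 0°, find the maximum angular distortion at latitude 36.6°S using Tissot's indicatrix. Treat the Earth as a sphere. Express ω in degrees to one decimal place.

For the equirectangular projection with φ₀ = 0 (plate carrée), h = 1 along meridians and k = sec φ along parallels.
At 36.6°: h = 1.000, k = 1.246; principal scales a = 1.246, b = 1.000.
sin(ω/2) = (a − b)/(a + b) = 0.2456/2.246 = 0.1094, so ω = 2 arcsin(0.1094) ≈ 12.6°.

12.6°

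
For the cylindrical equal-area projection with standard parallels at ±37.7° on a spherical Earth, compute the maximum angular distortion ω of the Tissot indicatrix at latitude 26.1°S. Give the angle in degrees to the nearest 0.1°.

Cylindrical equal-area (φ₀ = 37.7°): h = cos φ / cos 37.7° along meridians, k = cos 37.7° / cos φ along parallels; h·k = 1.
At 26.1°: h = 1.135, k = 0.8811; principal scales a = 1.135, b = 0.8811.
sin(ω/2) = (a − b)/(a + b) = 0.2539/2.016 = 0.1259, so ω = 2 arcsin(0.1259) ≈ 14.5°.

14.5°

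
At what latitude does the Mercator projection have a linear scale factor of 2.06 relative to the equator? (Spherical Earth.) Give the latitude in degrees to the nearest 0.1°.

Mercator scale is k = sec φ = 1/cos φ.
1/cos φ = 2.06  ⇒  cos φ = 0.4854  ⇒  φ = arccos(0.4854) ≈ 61.0°.

61.0°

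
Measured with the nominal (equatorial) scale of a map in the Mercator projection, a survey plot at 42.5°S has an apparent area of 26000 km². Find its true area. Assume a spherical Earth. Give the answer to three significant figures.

Mercator is conformal, so the point scale is isotropic: h = k = sec φ = 1/cos φ.
Areal scale = k² = sec²φ = 1/cos²(42.5°) = 1/0.7373² = 1.840.
True area = apparent / (areal scale) = 26000 / 1.840 ≈ 14100 km².

14100 km²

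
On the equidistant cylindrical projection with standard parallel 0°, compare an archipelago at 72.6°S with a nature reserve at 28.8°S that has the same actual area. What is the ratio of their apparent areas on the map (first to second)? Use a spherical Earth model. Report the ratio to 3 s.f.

For the equirectangular projection with φ₀ = 0 (plate carrée), h = 1 along meridians and k = sec φ along parallels.
Areal scale at 72.6°: h·k = 1.000 × 3.344 = 3.344.
Areal scale at 28.8°: h·k = 1.000 × 1.141 = 1.141.
Ratio = 3.344/1.141 ≈ 2.93.

2.93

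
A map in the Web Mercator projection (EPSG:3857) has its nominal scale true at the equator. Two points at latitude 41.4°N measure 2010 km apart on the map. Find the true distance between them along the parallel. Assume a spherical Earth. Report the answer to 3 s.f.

The Mercator projection is conformal; its linear scale factor is the same in every direction and equals sec φ = 1/cos φ.
Along the parallel at 41.4°, map distances are exaggerated by k = sec 41.4° = 1.333.
True distance = 2010 / 1.333 = 2010 × cos 41.4° ≈ 1510 km.

1510 km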